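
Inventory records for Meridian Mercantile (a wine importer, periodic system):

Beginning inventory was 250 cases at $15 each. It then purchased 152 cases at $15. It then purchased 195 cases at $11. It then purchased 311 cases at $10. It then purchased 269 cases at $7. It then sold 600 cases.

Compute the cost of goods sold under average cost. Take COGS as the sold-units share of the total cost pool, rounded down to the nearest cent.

COGS = $6,712.65

Sale 1, sell 600: 600/1177 × $13,168.00 → $6,712.65
Ending inventory (cost pool remaining) = $6,455.35
Check: goods available $13,168.00 = COGS $6,712.65 + ending $6,455.35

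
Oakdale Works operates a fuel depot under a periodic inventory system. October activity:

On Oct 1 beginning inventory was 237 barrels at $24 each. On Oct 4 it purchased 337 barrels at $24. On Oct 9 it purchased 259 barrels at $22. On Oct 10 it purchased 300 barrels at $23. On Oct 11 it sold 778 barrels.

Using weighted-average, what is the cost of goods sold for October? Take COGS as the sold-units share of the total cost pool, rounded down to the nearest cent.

Oct 11, sell 778: 778/1133 × $26,374.00 → $18,110.30
Ending inventory (cost pool remaining) = $8,263.70

COGS = $18,110.30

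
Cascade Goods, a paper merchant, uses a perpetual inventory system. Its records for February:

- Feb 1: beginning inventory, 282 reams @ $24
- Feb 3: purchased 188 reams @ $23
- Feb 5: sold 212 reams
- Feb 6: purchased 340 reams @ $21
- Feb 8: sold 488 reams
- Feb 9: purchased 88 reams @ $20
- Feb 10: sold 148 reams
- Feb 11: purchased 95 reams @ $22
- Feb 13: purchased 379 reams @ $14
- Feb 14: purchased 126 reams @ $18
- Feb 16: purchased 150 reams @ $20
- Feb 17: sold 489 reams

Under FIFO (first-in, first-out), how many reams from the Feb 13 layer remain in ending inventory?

Feb 5, 212 sold [FIFO — oldest first]: 212 @ $24 = $5,088
Feb 8, 488 sold [FIFO — oldest first]: 70 @ $24 + 188 @ $23 + 230 @ $21 = $10,834
Feb 10, 148 sold [FIFO — oldest first]: 110 @ $21 + 38 @ $20 = $3,070
Feb 17, 489 sold [FIFO — oldest first]: 50 @ $20 + 95 @ $22 + 344 @ $14 = $7,906
Total COGS = $5,088 + $10,834 + $3,070 + $7,906 = $26,898
Ending inventory: 35 @ $14 + 126 @ $18 + 150 @ $20 = $5,758

35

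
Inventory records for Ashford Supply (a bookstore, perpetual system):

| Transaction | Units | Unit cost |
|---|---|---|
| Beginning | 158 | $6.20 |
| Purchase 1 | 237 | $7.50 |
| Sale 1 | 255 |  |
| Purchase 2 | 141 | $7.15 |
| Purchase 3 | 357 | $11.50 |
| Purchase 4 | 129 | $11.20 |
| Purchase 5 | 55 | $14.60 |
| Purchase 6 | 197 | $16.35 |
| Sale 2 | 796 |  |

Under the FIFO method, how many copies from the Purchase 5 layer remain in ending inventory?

26

Sale 1 (255) [FIFO — oldest first]: 158 @ $6.20 + 97 @ $7.50 = $1,707.10
Sale 2 (796) [FIFO — oldest first]: 140 @ $7.50 + 141 @ $7.15 + 357 @ $11.50 + 129 @ $11.20 + 29 @ $14.60 = $8,031.85
Total COGS = $1,707.10 + $8,031.85 = $9,738.95
Ending inventory: 26 @ $14.60 + 197 @ $16.35 = $3,600.55
Check: goods available $13,339.50 = COGS $9,738.95 + ending $3,600.55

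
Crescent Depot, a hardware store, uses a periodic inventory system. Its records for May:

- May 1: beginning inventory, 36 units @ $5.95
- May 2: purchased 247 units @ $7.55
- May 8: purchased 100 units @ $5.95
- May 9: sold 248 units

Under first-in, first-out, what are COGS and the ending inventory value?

May 9, 248 sold [FIFO — oldest first]: 36 @ $5.95 + 212 @ $7.55 = $1,814.80
Ending inventory: 35 @ $7.55 + 100 @ $5.95 = $859.25
Check: goods available $2,674.05 = COGS $1,814.80 + ending $859.25

COGS = $1,814.80; ending inventory = $859.25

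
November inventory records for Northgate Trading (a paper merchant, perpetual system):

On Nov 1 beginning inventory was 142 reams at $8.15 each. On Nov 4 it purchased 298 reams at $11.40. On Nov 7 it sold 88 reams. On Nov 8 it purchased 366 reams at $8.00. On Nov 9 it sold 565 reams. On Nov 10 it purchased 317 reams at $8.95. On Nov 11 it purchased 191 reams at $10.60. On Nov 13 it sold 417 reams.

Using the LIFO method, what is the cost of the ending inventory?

Nov 7, 88 sold [LIFO — newest first]: 88 @ $11.40 = $1,003.20
Nov 9, 565 sold [LIFO — newest first]: 366 @ $8.00 + 199 @ $11.40 = $5,196.60
Nov 13, 417 sold [LIFO — newest first]: 191 @ $10.60 + 226 @ $8.95 = $4,047.30
Total COGS = $1,003.20 + $5,196.60 + $4,047.30 = $10,247.10
Ending inventory: 142 @ $8.15 + 11 @ $11.40 + 91 @ $8.95 = $2,097.15

Ending inventory = $2,097.15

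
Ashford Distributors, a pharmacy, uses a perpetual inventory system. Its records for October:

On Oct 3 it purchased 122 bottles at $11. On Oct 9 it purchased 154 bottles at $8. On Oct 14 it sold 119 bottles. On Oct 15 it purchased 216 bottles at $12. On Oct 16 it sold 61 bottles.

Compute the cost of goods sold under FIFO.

COGS = $1,806

Oct 14, 119 sold [FIFO — oldest first]: 119 @ $11 = $1,309
Oct 16, 61 sold [FIFO — oldest first]: 3 @ $11 + 58 @ $8 = $497
Total COGS = $1,309 + $497 = $1,806
Ending inventory: 96 @ $8 + 216 @ $12 = $3,360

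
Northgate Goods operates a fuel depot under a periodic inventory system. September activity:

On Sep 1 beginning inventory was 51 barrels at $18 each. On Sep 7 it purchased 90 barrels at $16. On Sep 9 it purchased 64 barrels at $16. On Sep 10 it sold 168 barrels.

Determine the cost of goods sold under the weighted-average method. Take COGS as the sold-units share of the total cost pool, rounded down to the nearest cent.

COGS = $2,771.59

Sep 10, sell 168: 168/205 × $3,382.00 → $2,771.59
Ending inventory (cost pool remaining) = $610.41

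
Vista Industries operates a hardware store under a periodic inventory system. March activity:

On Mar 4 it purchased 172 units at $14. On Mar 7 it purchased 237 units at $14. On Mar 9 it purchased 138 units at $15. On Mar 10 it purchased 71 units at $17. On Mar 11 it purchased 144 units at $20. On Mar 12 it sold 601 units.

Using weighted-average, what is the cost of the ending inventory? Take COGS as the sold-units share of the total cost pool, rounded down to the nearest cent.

Ending inventory = $2,510.72

Mar 12, sell 601: 601/762 × $11,883.00 → $9,372.28
Ending inventory (cost pool remaining) = $2,510.72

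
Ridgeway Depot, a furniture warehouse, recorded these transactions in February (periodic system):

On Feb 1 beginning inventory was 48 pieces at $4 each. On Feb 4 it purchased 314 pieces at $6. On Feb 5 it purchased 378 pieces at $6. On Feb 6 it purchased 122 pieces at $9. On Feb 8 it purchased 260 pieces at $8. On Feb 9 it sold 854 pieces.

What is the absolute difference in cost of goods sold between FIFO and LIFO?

FIFO COGS: 48 @ $4 + 314 @ $6 + 378 @ $6 + 114 @ $9 = $5,370
LIFO COGS: 260 @ $8 + 122 @ $9 + 378 @ $6 + 94 @ $6 = $6,010
Difference = |$5,370 − $6,010| = $640

$640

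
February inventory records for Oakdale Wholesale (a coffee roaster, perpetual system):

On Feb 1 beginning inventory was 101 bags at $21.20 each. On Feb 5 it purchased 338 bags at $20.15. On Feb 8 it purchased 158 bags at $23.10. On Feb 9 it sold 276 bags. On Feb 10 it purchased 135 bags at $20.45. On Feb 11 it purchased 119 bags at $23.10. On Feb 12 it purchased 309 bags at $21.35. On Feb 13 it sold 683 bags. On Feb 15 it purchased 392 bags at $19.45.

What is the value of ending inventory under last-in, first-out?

Feb 9, 276 sold [LIFO — newest first]: 158 @ $23.10 + 118 @ $20.15 = $6,027.50
Feb 13, 683 sold [LIFO — newest first]: 309 @ $21.35 + 119 @ $23.10 + 135 @ $20.45 + 120 @ $20.15 = $14,524.80
Total COGS = $6,027.50 + $14,524.80 = $20,552.30
Ending inventory: 101 @ $21.20 + 100 @ $20.15 + 392 @ $19.45 = $11,780.60

Ending inventory = $11,780.60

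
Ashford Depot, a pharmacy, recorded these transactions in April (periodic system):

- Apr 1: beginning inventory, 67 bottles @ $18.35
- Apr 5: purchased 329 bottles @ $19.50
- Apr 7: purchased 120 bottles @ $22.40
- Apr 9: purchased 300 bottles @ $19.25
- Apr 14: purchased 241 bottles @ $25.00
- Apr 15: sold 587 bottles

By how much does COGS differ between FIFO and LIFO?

$1,130.70

FIFO COGS: 67 @ $18.35 + 329 @ $19.50 + 120 @ $22.40 + 71 @ $19.25 = $11,699.70
LIFO COGS: 241 @ $25.00 + 300 @ $19.25 + 46 @ $22.40 = $12,830.40
Difference = |$11,699.70 − $12,830.40| = $1,130.70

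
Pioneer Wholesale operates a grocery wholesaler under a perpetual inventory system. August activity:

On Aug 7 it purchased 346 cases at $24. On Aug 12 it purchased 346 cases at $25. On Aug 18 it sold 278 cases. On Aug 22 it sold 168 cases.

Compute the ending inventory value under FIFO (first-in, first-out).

Aug 18, 278 sold [FIFO — oldest first]: 278 @ $24 = $6,672
Aug 22, 168 sold [FIFO — oldest first]: 68 @ $24 + 100 @ $25 = $4,132
Total COGS = $6,672 + $4,132 = $10,804
Ending inventory: 246 @ $25 = $6,150
Check: goods available $16,954 = COGS $10,804 + ending $6,150

Ending inventory = $6,150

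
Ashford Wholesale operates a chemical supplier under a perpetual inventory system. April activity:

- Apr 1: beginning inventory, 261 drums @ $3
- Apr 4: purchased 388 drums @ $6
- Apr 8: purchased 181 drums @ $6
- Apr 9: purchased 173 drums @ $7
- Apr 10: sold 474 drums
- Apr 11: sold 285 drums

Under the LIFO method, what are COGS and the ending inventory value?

COGS = $4,676; ending inventory = $732

Apr 10, 474 sold [LIFO — newest first]: 173 @ $7 + 181 @ $6 + 120 @ $6 = $3,017
Apr 11, 285 sold [LIFO — newest first]: 268 @ $6 + 17 @ $3 = $1,659
Total COGS = $3,017 + $1,659 = $4,676
Ending inventory: 244 @ $3 = $732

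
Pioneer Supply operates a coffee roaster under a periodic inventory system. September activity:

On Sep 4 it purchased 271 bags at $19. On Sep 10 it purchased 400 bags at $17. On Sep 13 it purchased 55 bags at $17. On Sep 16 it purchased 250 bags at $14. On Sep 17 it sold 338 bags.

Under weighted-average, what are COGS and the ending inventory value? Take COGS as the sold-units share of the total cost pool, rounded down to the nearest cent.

COGS = $5,673.96; ending inventory = $10,710.04

Sep 17, sell 338: 338/976 × $16,384.00 → $5,673.96
Ending inventory (cost pool remaining) = $10,710.04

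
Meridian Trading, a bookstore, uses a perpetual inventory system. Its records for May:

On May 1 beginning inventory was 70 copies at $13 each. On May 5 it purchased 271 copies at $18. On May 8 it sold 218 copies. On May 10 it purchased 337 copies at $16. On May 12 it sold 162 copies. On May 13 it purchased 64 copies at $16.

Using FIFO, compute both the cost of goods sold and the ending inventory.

COGS = $6,412; ending inventory = $5,792

May 8, 218 sold [FIFO — oldest first]: 70 @ $13 + 148 @ $18 = $3,574
May 12, 162 sold [FIFO — oldest first]: 123 @ $18 + 39 @ $16 = $2,838
Total COGS = $3,574 + $2,838 = $6,412
Ending inventory: 298 @ $16 + 64 @ $16 = $5,792
Check: goods available $12,204 = COGS $6,412 + ending $5,792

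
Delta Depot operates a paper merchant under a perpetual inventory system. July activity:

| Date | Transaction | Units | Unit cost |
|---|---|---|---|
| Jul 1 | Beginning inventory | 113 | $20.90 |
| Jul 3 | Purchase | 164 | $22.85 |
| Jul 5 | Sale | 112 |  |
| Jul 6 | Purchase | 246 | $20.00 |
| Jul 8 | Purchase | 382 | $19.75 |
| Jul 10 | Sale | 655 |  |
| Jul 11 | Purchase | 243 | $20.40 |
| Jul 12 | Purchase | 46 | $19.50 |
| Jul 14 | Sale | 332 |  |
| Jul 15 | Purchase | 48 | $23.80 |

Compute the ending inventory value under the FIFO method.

Ending inventory = $3,039.00

Jul 5, 112 sold [FIFO — oldest first]: 112 @ $20.90 = $2,340.80
Jul 10, 655 sold [FIFO — oldest first]: 1 @ $20.90 + 164 @ $22.85 + 246 @ $20.00 + 244 @ $19.75 = $13,507.30
Jul 14, 332 sold [FIFO — oldest first]: 138 @ $19.75 + 194 @ $20.40 = $6,683.10
Total COGS = $2,340.80 + $13,507.30 + $6,683.10 = $22,531.20
Ending inventory: 49 @ $20.40 + 46 @ $19.50 + 48 @ $23.80 = $3,039.00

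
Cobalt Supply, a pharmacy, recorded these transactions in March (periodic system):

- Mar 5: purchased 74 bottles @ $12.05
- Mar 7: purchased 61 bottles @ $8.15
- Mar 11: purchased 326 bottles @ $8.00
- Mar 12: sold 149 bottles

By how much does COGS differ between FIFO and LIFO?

$308.85

FIFO COGS: 74 @ $12.05 + 61 @ $8.15 + 14 @ $8.00 = $1,500.85
LIFO COGS: 149 @ $8.00 = $1,192.00
Difference = |$1,500.85 − $1,192.00| = $308.85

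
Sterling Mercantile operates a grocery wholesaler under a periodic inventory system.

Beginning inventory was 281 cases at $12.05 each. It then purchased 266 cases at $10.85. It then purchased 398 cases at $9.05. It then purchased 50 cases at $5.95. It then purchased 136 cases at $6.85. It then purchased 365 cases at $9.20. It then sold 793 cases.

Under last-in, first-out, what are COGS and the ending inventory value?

COGS = $6,777.20; ending inventory = $7,683.95

Sale 1 (793) [LIFO — newest first]: 365 @ $9.20 + 136 @ $6.85 + 50 @ $5.95 + 242 @ $9.05 = $6,777.20
Ending inventory: 281 @ $12.05 + 266 @ $10.85 + 156 @ $9.05 = $7,683.95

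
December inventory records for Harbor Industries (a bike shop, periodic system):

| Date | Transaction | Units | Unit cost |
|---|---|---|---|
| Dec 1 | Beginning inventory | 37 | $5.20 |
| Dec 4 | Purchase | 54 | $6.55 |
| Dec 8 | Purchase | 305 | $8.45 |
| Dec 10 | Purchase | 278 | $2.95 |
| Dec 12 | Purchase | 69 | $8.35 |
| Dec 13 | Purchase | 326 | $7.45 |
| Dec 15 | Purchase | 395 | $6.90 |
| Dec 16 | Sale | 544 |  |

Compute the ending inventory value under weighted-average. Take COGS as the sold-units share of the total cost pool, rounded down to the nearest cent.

Ending inventory = $6,079.17

Dec 16, sell 544: 544/1464 × $9,673.80 → $3,594.63
Ending inventory (cost pool remaining) = $6,079.17
Check: goods available $9,673.80 = COGS $3,594.63 + ending $6,079.17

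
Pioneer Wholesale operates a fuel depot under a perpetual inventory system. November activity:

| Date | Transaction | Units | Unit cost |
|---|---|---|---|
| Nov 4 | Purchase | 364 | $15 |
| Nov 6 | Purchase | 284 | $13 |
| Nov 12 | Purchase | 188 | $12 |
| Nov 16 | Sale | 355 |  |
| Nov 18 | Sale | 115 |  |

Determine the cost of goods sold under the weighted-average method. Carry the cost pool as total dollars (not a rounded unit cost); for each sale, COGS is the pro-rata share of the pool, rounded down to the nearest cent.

After Nov 4: 364 on hand, pool $5,460.00 (≈ $15.0000 each)
After Nov 6: 648 on hand, pool $9,152.00 (≈ $14.1235 each)
After Nov 12: 836 on hand, pool $11,408.00 (≈ $13.6459 each)
Nov 16, sell 355: 355/836 × $11,408.00 → $4,844.30
Nov 18, sell 115: 115/481 × $6,563.70 → $1,569.28
Total COGS = $4,844.30 + $1,569.28 = $6,413.58
Ending inventory (cost pool remaining) = $4,994.42
Check: goods available $11,408.00 = COGS $6,413.58 + ending $4,994.42

COGS = $6,413.58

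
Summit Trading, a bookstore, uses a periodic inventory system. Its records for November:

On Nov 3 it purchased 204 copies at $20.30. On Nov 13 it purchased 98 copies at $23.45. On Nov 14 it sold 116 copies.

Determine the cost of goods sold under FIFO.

COGS = $2,354.80

Nov 14, 116 sold [FIFO — oldest first]: 116 @ $20.30 = $2,354.80
Ending inventory: 88 @ $20.30 + 98 @ $23.45 = $4,084.50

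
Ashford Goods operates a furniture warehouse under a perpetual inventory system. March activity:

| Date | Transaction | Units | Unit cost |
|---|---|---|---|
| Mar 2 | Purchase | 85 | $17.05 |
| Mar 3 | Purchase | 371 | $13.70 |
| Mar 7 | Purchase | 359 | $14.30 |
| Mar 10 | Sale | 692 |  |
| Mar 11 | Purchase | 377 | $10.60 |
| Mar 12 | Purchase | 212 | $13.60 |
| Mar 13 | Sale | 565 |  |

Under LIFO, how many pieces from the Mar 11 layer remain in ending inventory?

24

Mar 10, 692 sold [LIFO — newest first]: 359 @ $14.30 + 333 @ $13.70 = $9,695.80
Mar 13, 565 sold [LIFO — newest first]: 212 @ $13.60 + 353 @ $10.60 = $6,625.00
Total COGS = $9,695.80 + $6,625.00 = $16,320.80
Ending inventory: 85 @ $17.05 + 38 @ $13.70 + 24 @ $10.60 = $2,224.25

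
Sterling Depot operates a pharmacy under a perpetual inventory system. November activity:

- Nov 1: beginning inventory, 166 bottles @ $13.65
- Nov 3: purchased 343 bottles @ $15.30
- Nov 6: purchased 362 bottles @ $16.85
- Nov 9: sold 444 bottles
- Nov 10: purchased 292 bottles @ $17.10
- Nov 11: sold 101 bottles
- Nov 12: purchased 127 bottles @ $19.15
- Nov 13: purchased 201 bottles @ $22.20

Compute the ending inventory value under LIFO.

Nov 9, 444 sold [LIFO — newest first]: 362 @ $16.85 + 82 @ $15.30 = $7,354.30
Nov 11, 101 sold [LIFO — newest first]: 101 @ $17.10 = $1,727.10
Total COGS = $7,354.30 + $1,727.10 = $9,081.40
Ending inventory: 166 @ $13.65 + 261 @ $15.30 + 191 @ $17.10 + 127 @ $19.15 + 201 @ $22.20 = $16,419.55

Ending inventory = $16,419.55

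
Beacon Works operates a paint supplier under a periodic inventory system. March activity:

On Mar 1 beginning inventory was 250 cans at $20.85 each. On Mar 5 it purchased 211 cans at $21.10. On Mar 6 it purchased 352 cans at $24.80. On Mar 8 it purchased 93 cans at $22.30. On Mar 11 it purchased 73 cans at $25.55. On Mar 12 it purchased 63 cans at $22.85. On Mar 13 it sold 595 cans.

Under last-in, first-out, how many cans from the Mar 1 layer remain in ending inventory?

Mar 13, 595 sold [LIFO — newest first]: 63 @ $22.85 + 73 @ $25.55 + 93 @ $22.30 + 352 @ $24.80 + 14 @ $21.10 = $14,403.60
Ending inventory: 250 @ $20.85 + 197 @ $21.10 = $9,369.20
Check: goods available $23,772.80 = COGS $14,403.60 + ending $9,369.20

250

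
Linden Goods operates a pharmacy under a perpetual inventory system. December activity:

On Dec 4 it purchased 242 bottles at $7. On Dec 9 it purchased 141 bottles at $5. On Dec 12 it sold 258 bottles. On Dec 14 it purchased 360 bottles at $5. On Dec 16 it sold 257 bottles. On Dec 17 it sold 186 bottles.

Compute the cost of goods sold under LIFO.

Dec 12, 258 sold [LIFO — newest first]: 141 @ $5 + 117 @ $7 = $1,524
Dec 16, 257 sold [LIFO — newest first]: 257 @ $5 = $1,285
Dec 17, 186 sold [LIFO — newest first]: 103 @ $5 + 83 @ $7 = $1,096
Total COGS = $1,524 + $1,285 + $1,096 = $3,905
Ending inventory: 42 @ $7 = $294
Check: goods available $4,199 = COGS $3,905 + ending $294

COGS = $3,905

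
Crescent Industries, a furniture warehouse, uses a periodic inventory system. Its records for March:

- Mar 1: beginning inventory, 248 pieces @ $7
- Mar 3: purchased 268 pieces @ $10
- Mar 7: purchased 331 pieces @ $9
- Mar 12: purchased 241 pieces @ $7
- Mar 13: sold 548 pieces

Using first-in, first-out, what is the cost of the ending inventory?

Mar 13, 548 sold [FIFO — oldest first]: 248 @ $7 + 268 @ $10 + 32 @ $9 = $4,704
Ending inventory: 299 @ $9 + 241 @ $7 = $4,378
Check: goods available $9,082 = COGS $4,704 + ending $4,378

Ending inventory = $4,378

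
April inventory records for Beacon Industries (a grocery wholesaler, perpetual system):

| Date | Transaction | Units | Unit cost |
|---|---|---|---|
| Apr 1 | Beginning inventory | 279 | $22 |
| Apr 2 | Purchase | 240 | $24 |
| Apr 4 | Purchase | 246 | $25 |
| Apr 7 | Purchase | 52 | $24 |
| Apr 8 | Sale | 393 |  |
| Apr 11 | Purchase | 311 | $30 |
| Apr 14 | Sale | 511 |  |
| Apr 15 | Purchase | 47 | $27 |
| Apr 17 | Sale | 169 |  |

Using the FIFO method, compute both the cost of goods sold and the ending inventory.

COGS = $26,976; ending inventory = $2,919

Apr 8, 393 sold [FIFO — oldest first]: 279 @ $22 + 114 @ $24 = $8,874
Apr 14, 511 sold [FIFO — oldest first]: 126 @ $24 + 246 @ $25 + 52 @ $24 + 87 @ $30 = $13,032
Apr 17, 169 sold [FIFO — oldest first]: 169 @ $30 = $5,070
Total COGS = $8,874 + $13,032 + $5,070 = $26,976
Ending inventory: 55 @ $30 + 47 @ $27 = $2,919
Check: goods available $29,895 = COGS $26,976 + ending $2,919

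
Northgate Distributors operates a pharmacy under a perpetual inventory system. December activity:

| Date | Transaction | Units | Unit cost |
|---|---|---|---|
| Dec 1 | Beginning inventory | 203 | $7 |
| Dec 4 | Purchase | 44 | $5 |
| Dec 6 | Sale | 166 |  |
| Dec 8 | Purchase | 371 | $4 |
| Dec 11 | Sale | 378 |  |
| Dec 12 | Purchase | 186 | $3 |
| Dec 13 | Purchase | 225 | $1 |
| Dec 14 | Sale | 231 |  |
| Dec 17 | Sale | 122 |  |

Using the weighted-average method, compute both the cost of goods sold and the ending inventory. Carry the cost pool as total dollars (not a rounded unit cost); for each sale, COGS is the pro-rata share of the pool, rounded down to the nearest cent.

COGS = $3,604.78; ending inventory = $303.22

After Dec 1: 203 on hand, pool $1,421.00 (≈ $7.0000 each)
After Dec 4: 247 on hand, pool $1,641.00 (≈ $6.6437 each)
Dec 6, sell 166: 166/247 × $1,641.00 → $1,102.85
After Dec 8: 452 on hand, pool $2,022.15 (≈ $4.4738 each)
Dec 11, sell 378: 378/452 × $2,022.15 → $1,691.09
After Dec 12: 260 on hand, pool $889.06 (≈ $3.4195 each)
After Dec 13: 485 on hand, pool $1,114.06 (≈ $2.2970 each)
Dec 14, sell 231: 231/485 × $1,114.06 → $530.61
Dec 17, sell 122: 122/254 × $583.45 → $280.23
Total COGS = $1,102.85 + $1,691.09 + $530.61 + $280.23 = $3,604.78
Ending inventory (cost pool remaining) = $303.22
Check: goods available $3,908.00 = COGS $3,604.78 + ending $303.22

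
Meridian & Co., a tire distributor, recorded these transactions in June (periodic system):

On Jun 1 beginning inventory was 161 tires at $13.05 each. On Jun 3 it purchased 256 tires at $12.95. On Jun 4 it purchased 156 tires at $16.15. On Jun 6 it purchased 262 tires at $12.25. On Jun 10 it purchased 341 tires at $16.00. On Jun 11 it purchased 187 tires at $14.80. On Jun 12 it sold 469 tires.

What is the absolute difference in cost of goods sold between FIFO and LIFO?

FIFO COGS: 161 @ $13.05 + 256 @ $12.95 + 52 @ $16.15 = $6,256.05
LIFO COGS: 187 @ $14.80 + 282 @ $16.00 = $7,279.60
Difference = |$6,256.05 − $7,279.60| = $1,023.55

$1,023.55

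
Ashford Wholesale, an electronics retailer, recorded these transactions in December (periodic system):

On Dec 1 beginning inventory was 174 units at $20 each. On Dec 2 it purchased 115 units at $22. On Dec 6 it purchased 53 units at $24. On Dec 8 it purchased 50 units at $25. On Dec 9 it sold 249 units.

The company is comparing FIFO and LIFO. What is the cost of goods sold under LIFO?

COGS = $5,672

FIFO COGS: 174 @ $20 + 75 @ $22 = $5,130
LIFO COGS: 50 @ $25 + 53 @ $24 + 115 @ $22 + 31 @ $20 = $5,672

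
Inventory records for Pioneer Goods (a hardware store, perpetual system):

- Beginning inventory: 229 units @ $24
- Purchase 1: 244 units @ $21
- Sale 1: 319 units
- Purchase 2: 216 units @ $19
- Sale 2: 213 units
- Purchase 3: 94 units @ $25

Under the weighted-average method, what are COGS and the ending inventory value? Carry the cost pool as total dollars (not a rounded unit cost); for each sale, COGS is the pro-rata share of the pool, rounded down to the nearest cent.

COGS = $11,515.39; ending inventory = $5,558.61

After Beginning: 229 on hand, pool $5,496.00 (≈ $24.0000 each)
After Purchase 1: 473 on hand, pool $10,620.00 (≈ $22.4524 each)
Sale 1, sell 319: 319/473 × $10,620.00 → $7,162.32
After Purchase 2: 370 on hand, pool $7,561.68 (≈ $20.4370 each)
Sale 2, sell 213: 213/370 × $7,561.68 → $4,353.07
After Purchase 3: 251 on hand, pool $5,558.61 (≈ $22.1459 each)
Total COGS = $7,162.32 + $4,353.07 = $11,515.39
Ending inventory (cost pool remaining) = $5,558.61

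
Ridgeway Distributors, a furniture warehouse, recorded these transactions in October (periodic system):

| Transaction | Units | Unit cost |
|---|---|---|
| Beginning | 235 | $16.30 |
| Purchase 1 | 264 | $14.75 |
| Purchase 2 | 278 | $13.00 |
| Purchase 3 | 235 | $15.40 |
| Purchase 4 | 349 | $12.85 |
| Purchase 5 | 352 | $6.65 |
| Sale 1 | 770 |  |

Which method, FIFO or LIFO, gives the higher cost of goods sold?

FIFO

FIFO COGS: 235 @ $16.30 + 264 @ $14.75 + 271 @ $13.00 = $11,247.50
LIFO COGS: 352 @ $6.65 + 349 @ $12.85 + 69 @ $15.40 = $7,888.05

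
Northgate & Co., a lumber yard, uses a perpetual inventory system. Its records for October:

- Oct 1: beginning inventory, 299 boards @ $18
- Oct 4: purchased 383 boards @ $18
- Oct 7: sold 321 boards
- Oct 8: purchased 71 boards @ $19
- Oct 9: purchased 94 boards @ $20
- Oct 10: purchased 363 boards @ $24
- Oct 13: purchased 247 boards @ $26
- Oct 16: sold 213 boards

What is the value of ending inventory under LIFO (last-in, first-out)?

Oct 7, 321 sold [LIFO — newest first]: 321 @ $18 = $5,778
Oct 16, 213 sold [LIFO — newest first]: 213 @ $26 = $5,538
Total COGS = $5,778 + $5,538 = $11,316
Ending inventory: 299 @ $18 + 62 @ $18 + 71 @ $19 + 94 @ $20 + 363 @ $24 + 34 @ $26 = $19,323
Check: goods available $30,639 = COGS $11,316 + ending $19,323

Ending inventory = $19,323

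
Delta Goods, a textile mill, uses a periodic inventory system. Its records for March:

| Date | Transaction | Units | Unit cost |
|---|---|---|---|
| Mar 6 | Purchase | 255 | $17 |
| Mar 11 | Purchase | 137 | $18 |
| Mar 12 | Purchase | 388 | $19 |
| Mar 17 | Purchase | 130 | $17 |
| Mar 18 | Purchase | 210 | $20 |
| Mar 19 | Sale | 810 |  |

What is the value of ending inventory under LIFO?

Ending inventory = $5,325

Mar 19, 810 sold [LIFO — newest first]: 210 @ $20 + 130 @ $17 + 388 @ $19 + 82 @ $18 = $15,258
Ending inventory: 255 @ $17 + 55 @ $18 = $5,325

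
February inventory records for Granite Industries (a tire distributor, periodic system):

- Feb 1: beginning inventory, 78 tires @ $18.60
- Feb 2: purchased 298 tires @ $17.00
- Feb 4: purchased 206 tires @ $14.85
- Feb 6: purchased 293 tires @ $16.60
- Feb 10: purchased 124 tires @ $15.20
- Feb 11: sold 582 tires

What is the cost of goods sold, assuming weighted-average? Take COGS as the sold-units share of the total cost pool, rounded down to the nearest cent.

COGS = $9,510.36

Feb 11, sell 582: 582/999 × $16,324.50 → $9,510.36
Ending inventory (cost pool remaining) = $6,814.14
Check: goods available $16,324.50 = COGS $9,510.36 + ending $6,814.14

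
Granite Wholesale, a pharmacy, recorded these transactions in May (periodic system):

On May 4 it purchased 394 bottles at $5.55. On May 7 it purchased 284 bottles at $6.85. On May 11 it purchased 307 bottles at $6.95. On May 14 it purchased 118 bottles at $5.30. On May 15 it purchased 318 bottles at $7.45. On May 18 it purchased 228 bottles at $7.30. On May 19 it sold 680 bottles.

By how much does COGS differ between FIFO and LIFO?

$624.10

FIFO COGS: 394 @ $5.55 + 284 @ $6.85 + 2 @ $6.95 = $4,146.00
LIFO COGS: 228 @ $7.30 + 318 @ $7.45 + 118 @ $5.30 + 16 @ $6.95 = $4,770.10
Difference = |$4,146.00 − $4,770.10| = $624.10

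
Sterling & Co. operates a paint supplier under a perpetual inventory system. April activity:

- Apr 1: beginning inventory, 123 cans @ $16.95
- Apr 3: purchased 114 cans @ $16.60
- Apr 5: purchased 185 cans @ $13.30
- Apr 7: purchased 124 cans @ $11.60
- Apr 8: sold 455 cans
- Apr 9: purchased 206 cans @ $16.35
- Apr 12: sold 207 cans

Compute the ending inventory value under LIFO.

Ending inventory = $1,525.50

Apr 8, 455 sold [LIFO — newest first]: 124 @ $11.60 + 185 @ $13.30 + 114 @ $16.60 + 32 @ $16.95 = $6,333.70
Apr 12, 207 sold [LIFO — newest first]: 206 @ $16.35 + 1 @ $16.95 = $3,385.05
Total COGS = $6,333.70 + $3,385.05 = $9,718.75
Ending inventory: 90 @ $16.95 = $1,525.50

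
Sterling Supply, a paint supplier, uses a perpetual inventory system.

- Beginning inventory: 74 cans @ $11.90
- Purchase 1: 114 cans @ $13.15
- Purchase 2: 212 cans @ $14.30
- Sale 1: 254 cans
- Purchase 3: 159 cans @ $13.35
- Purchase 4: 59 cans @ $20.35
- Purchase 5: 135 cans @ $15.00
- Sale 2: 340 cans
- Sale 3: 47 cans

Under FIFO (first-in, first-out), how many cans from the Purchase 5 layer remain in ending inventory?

112

Sale 1 (254) [FIFO — oldest first]: 74 @ $11.90 + 114 @ $13.15 + 66 @ $14.30 = $3,323.50
Sale 2 (340) [FIFO — oldest first]: 146 @ $14.30 + 159 @ $13.35 + 35 @ $20.35 = $4,922.70
Sale 3 (47) [FIFO — oldest first]: 24 @ $20.35 + 23 @ $15.00 = $833.40
Total COGS = $3,323.50 + $4,922.70 + $833.40 = $9,079.60
Ending inventory: 112 @ $15.00 = $1,680.00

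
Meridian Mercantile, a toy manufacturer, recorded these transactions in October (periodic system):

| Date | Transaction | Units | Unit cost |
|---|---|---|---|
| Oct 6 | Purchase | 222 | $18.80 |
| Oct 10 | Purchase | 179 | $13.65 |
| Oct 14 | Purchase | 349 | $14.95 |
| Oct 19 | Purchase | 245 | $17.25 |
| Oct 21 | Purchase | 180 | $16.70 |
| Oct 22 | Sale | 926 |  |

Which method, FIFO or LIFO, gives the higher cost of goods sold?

FIFO COGS: 222 @ $18.80 + 179 @ $13.65 + 349 @ $14.95 + 176 @ $17.25 = $14,870.50
LIFO COGS: 180 @ $16.70 + 245 @ $17.25 + 349 @ $14.95 + 152 @ $13.65 = $14,524.60

FIFO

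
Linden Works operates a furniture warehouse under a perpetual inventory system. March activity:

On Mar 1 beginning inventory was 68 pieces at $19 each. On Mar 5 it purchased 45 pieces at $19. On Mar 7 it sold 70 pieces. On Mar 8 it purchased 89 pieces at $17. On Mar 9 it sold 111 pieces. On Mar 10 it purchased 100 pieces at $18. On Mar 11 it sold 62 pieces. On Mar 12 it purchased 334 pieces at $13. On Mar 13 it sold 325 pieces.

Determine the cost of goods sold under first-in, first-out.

COGS = $8,918

Mar 7, 70 sold [FIFO — oldest first]: 68 @ $19 + 2 @ $19 = $1,330
Mar 9, 111 sold [FIFO — oldest first]: 43 @ $19 + 68 @ $17 = $1,973
Mar 11, 62 sold [FIFO — oldest first]: 21 @ $17 + 41 @ $18 = $1,095
Mar 13, 325 sold [FIFO — oldest first]: 59 @ $18 + 266 @ $13 = $4,520
Total COGS = $1,330 + $1,973 + $1,095 + $4,520 = $8,918
Ending inventory: 68 @ $13 = $884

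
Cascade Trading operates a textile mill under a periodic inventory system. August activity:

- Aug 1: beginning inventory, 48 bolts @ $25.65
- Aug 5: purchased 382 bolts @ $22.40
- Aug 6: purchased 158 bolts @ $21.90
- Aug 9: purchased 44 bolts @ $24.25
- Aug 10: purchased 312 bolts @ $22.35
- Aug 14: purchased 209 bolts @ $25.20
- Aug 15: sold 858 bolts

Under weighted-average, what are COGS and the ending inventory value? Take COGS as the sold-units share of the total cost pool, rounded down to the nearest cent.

Aug 15, sell 858: 858/1153 × $26,555.20 → $19,760.93
Ending inventory (cost pool remaining) = $6,794.27

COGS = $19,760.93; ending inventory = $6,794.27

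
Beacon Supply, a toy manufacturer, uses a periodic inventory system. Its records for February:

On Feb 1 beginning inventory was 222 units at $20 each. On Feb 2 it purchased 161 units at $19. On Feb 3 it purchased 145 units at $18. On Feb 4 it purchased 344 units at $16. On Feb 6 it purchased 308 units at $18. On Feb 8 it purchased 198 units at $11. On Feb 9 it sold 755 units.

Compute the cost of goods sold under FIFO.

COGS = $13,741

Feb 9, 755 sold [FIFO — oldest first]: 222 @ $20 + 161 @ $19 + 145 @ $18 + 227 @ $16 = $13,741
Ending inventory: 117 @ $16 + 308 @ $18 + 198 @ $11 = $9,594
Check: goods available $23,335 = COGS $13,741 + ending $9,594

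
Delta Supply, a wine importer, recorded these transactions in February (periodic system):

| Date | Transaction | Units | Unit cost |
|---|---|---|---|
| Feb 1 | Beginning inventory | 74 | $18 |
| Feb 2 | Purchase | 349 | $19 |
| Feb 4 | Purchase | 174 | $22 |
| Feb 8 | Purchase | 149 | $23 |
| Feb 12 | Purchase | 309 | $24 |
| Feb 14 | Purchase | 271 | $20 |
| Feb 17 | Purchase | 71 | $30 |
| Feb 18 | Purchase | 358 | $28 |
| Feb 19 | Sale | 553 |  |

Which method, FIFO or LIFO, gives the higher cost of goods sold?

FIFO COGS: 74 @ $18 + 349 @ $19 + 130 @ $22 = $10,823
LIFO COGS: 358 @ $28 + 71 @ $30 + 124 @ $20 = $14,634

LIFO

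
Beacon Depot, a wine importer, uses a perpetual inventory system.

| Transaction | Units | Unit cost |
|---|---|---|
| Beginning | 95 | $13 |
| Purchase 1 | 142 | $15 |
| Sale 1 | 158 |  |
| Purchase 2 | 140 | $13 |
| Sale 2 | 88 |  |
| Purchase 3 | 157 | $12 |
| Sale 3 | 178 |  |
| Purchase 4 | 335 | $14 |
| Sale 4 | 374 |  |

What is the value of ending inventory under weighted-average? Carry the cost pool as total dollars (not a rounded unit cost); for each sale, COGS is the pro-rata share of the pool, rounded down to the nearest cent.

After Beginning: 95 on hand, pool $1,235.00 (≈ $13.0000 each)
After Purchase 1: 237 on hand, pool $3,365.00 (≈ $14.1983 each)
Sale 1, sell 158: 158/237 × $3,365.00 → $2,243.33
After Purchase 2: 219 on hand, pool $2,941.67 (≈ $13.4323 each)
Sale 2, sell 88: 88/219 × $2,941.67 → $1,182.04
After Purchase 3: 288 on hand, pool $3,643.63 (≈ $12.6515 each)
Sale 3, sell 178: 178/288 × $3,643.63 → $2,251.96
After Purchase 4: 445 on hand, pool $6,081.67 (≈ $13.6667 each)
Sale 4, sell 374: 374/445 × $6,081.67 → $5,111.33
Total COGS = $2,243.33 + $1,182.04 + $2,251.96 + $5,111.33 = $10,788.66
Ending inventory (cost pool remaining) = $970.34
Check: goods available $11,759.00 = COGS $10,788.66 + ending $970.34

Ending inventory = $970.34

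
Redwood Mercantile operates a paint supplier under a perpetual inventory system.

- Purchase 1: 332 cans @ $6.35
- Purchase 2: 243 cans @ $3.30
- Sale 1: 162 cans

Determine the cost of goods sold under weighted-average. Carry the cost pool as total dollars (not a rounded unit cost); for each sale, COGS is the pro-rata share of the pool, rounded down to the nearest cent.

COGS = $819.88

After Purchase 1: 332 on hand, pool $2,108.20 (≈ $6.3500 each)
After Purchase 2: 575 on hand, pool $2,910.10 (≈ $5.0610 each)
Sale 1, sell 162: 162/575 × $2,910.10 → $819.88
Ending inventory (cost pool remaining) = $2,090.22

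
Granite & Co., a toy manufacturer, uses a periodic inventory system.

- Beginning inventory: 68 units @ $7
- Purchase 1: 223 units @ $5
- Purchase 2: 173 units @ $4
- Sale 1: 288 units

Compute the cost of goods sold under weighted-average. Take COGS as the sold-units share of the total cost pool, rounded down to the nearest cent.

Sale 1, sell 288: 288/464 × $2,283.00 → $1,417.03
Ending inventory (cost pool remaining) = $865.97

COGS = $1,417.03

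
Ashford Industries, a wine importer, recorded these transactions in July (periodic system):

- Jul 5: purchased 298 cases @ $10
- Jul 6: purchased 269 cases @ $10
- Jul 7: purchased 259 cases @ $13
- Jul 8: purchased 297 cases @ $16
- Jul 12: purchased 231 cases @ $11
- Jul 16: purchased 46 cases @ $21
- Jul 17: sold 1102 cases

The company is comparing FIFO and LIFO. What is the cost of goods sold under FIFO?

FIFO COGS: 298 @ $10 + 269 @ $10 + 259 @ $13 + 276 @ $16 = $13,453
LIFO COGS: 46 @ $21 + 231 @ $11 + 297 @ $16 + 259 @ $13 + 269 @ $10 = $14,316

COGS = $13,453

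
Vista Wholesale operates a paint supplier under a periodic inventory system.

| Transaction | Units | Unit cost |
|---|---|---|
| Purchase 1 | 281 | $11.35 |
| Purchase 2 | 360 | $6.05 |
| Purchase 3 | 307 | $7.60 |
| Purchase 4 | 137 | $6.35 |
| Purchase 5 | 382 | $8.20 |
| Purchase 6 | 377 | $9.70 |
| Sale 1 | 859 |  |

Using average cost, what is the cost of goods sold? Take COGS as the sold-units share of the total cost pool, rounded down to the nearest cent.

COGS = $7,155.13

Sale 1, sell 859: 859/1844 × $15,359.80 → $7,155.13
Ending inventory (cost pool remaining) = $8,204.67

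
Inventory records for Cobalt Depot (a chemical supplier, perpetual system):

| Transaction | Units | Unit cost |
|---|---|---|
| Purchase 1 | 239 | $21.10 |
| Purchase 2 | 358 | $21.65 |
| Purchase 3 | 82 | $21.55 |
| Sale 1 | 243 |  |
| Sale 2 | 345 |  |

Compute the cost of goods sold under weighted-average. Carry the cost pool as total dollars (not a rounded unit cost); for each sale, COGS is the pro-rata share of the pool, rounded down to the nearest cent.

COGS = $12,609.26

After Purchase 1: 239 on hand, pool $5,042.90 (≈ $21.1000 each)
After Purchase 2: 597 on hand, pool $12,793.60 (≈ $21.4298 each)
After Purchase 3: 679 on hand, pool $14,560.70 (≈ $21.4443 each)
Sale 1, sell 243: 243/679 × $14,560.70 → $5,210.97
Sale 2, sell 345: 345/436 × $9,349.73 → $7,398.29
Total COGS = $5,210.97 + $7,398.29 = $12,609.26
Ending inventory (cost pool remaining) = $1,951.44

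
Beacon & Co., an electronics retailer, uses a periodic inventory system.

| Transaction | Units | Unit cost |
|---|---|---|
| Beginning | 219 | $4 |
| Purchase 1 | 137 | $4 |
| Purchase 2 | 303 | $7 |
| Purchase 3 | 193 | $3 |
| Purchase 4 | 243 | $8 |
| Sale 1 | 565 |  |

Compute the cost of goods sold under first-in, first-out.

COGS = $2,887

Sale 1 (565) [FIFO — oldest first]: 219 @ $4 + 137 @ $4 + 209 @ $7 = $2,887
Ending inventory: 94 @ $7 + 193 @ $3 + 243 @ $8 = $3,181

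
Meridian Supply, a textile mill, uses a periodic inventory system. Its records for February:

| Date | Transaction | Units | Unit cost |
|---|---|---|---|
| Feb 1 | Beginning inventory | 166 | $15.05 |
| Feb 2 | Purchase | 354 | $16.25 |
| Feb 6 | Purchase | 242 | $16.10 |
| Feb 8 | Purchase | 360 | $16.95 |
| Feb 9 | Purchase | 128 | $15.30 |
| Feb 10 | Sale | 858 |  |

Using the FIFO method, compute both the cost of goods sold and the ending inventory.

Feb 10, 858 sold [FIFO — oldest first]: 166 @ $15.05 + 354 @ $16.25 + 242 @ $16.10 + 96 @ $16.95 = $13,774.20
Ending inventory: 264 @ $16.95 + 128 @ $15.30 = $6,433.20

COGS = $13,774.20; ending inventory = $6,433.20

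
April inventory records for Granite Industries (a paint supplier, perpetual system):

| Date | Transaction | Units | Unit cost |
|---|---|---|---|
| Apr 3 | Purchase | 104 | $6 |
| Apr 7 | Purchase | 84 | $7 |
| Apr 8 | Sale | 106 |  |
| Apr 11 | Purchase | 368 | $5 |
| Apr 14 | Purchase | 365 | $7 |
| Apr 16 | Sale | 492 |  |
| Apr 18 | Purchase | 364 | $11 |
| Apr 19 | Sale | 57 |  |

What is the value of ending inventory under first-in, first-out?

Ending inventory = $5,866

Apr 8, 106 sold [FIFO — oldest first]: 104 @ $6 + 2 @ $7 = $638
Apr 16, 492 sold [FIFO — oldest first]: 82 @ $7 + 368 @ $5 + 42 @ $7 = $2,708
Apr 19, 57 sold [FIFO — oldest first]: 57 @ $7 = $399
Total COGS = $638 + $2,708 + $399 = $3,745
Ending inventory: 266 @ $7 + 364 @ $11 = $5,866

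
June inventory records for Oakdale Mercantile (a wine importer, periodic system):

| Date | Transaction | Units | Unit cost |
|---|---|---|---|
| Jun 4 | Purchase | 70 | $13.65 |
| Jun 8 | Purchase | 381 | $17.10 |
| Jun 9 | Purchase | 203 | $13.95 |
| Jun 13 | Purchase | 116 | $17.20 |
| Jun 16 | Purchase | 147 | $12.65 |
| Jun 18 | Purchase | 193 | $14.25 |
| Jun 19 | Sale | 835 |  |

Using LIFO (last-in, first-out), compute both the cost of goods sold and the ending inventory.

COGS = $12,446.45; ending inventory = $4,461.00

Jun 19, 835 sold [LIFO — newest first]: 193 @ $14.25 + 147 @ $12.65 + 116 @ $17.20 + 203 @ $13.95 + 176 @ $17.10 = $12,446.45
Ending inventory: 70 @ $13.65 + 205 @ $17.10 = $4,461.00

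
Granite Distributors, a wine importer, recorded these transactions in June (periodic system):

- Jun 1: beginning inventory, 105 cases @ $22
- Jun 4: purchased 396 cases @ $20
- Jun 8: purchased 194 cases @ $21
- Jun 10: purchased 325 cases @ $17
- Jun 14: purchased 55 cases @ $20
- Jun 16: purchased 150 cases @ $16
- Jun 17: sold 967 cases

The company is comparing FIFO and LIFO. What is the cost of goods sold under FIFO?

COGS = $18,928

FIFO COGS: 105 @ $22 + 396 @ $20 + 194 @ $21 + 272 @ $17 = $18,928
LIFO COGS: 150 @ $16 + 55 @ $20 + 325 @ $17 + 194 @ $21 + 243 @ $20 = $17,959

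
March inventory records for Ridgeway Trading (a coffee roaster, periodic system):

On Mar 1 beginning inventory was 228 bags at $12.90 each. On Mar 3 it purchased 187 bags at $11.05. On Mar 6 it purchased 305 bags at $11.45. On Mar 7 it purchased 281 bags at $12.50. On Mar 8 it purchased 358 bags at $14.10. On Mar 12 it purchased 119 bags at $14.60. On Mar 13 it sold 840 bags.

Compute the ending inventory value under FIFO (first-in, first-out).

Mar 13, 840 sold [FIFO — oldest first]: 228 @ $12.90 + 187 @ $11.05 + 305 @ $11.45 + 120 @ $12.50 = $9,999.80
Ending inventory: 161 @ $12.50 + 358 @ $14.10 + 119 @ $14.60 = $8,797.70

Ending inventory = $8,797.70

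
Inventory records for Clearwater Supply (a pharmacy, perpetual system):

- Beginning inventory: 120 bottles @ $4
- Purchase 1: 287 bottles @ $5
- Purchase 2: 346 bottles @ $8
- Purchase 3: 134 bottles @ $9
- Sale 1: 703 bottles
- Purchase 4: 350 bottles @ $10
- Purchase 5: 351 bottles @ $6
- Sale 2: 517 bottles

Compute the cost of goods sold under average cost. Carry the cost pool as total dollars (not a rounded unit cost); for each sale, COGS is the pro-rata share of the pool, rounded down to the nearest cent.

COGS = $8,655.94

After Beginning: 120 on hand, pool $480.00 (≈ $4.0000 each)
After Purchase 1: 407 on hand, pool $1,915.00 (≈ $4.7052 each)
After Purchase 2: 753 on hand, pool $4,683.00 (≈ $6.2191 each)
After Purchase 3: 887 on hand, pool $5,889.00 (≈ $6.6392 each)
Sale 1, sell 703: 703/887 × $5,889.00 → $4,667.38
After Purchase 4: 534 on hand, pool $4,721.62 (≈ $8.8420 each)
After Purchase 5: 885 on hand, pool $6,827.62 (≈ $7.7148 each)
Sale 2, sell 517: 517/885 × $6,827.62 → $3,988.56
Total COGS = $4,667.38 + $3,988.56 = $8,655.94
Ending inventory (cost pool remaining) = $2,839.06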